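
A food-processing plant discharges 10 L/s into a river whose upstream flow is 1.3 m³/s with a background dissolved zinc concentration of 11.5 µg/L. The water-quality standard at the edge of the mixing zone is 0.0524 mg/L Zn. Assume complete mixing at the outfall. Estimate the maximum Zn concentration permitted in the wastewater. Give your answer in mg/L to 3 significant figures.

10 L/s = 0.01 m³/s.
11.5 µg/L = 0.0115 mg/L.
Mass balance: 0.0524·1.31 = 0.01·Cₑ + 1.3·0.0115.
Cₑ = (0.06864 − 0.01495) / 0.01 = 5.369 mg/L.

5.37 mg/L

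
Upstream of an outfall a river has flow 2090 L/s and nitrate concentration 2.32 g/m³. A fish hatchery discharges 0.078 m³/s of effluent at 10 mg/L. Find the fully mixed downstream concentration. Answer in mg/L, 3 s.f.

2090 L/s = 2.09 m³/s.
Conservation of mass across the mixing zone: C = (0.078·10 + 2.09·2.32) / (0.078 + 2.09) = 5.629/2.168 = 2.596 mg/L.

2.60 mg/L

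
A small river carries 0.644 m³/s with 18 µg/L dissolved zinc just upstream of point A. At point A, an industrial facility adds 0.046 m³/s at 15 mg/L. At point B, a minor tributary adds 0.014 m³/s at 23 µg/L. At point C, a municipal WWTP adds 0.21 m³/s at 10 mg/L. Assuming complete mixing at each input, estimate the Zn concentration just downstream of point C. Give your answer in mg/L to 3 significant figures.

3.07 mg/L

18 µg/L = 0.018 mg/L.
After input A: C = (0.644·0.018 + 0.046·15) / 0.69 = 1.017 mg/L.
23 µg/L = 0.023 mg/L.
After input B: C = (0.69·1.017 + 0.014·0.023) / 0.704 = 0.997 mg/L.
After input C: C = (0.704·0.997 + 0.21·10) / 0.914 = 3.066 mg/L.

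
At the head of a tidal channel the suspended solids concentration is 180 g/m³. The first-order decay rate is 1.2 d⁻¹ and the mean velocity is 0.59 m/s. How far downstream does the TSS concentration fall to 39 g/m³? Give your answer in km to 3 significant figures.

From C = C₀·e^(−kt), t = ln(C₀/C)/k = ln(180/39)/1.2 = 1.529/1.2 = 1.274 d.
Distance = v·t = 0.59 m/s × 1.101e+05 s = 6.497e+04 m = 64.97 km.

65.0 km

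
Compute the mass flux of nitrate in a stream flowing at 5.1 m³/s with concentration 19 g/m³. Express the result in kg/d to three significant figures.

8370 kg/d

Mass flux = Q·C = 5.1 m³/s × 19 g/m³ = 96.9 g/s.
= 96.9 g/s × 86.4 = 8372 kg/d.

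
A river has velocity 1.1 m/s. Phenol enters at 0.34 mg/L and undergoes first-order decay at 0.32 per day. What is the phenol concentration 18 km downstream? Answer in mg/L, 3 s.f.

0.320 mg/L

Travel time t = 18 km / 1.1 m/s = 1.8e+04/1.1 = 1.636e+04 s = 0.1894 d.
First-order decay: C = 0.34·exp(−0.32·0.1894) = 0.34·0.9412 = 0.32 mg/L.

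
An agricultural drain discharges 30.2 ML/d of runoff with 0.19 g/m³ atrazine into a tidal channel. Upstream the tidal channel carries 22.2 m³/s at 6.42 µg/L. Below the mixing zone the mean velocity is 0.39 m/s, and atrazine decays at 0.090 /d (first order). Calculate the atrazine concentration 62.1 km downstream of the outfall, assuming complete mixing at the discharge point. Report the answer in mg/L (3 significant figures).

0.00785 mg/L

30.2 ML/d = 0.3495 m³/s.
6.42 µg/L = 0.00642 mg/L.
After complete mixing, C₀ = (0.3495·0.19 + 22.2·0.00642) / 22.55 = 0.009266 mg/L.
Travel time t = 6.21e+04 m / 0.39 m/s = 1.592e+05 s = 1.843 d.
C = 0.009266·exp(−0.090·1.843) = 0.009266·0.8472 = 0.007849 mg/L.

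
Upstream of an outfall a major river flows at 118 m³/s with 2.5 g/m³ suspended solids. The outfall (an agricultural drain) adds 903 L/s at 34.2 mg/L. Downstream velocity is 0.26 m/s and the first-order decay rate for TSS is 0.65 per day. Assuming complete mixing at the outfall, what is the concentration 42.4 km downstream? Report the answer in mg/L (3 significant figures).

903 L/s = 0.903 m³/s.
After complete mixing, C₀ = (0.903·34.2 + 118·2.5) / 118.9 = 2.741 mg/L.
Travel time t = 4.24e+04 m / 0.26 m/s = 1.631e+05 s = 1.887 d.
C = 2.741·exp(−0.65·1.887) = 2.741·0.2932 = 0.8036 mg/L.

0.804 mg/L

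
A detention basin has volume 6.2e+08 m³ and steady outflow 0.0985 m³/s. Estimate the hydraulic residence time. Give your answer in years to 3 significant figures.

Q = 0.0985 m³/s × 3.156e+07 s/yr = 3.108e+06 m³/yr.
Hydraulic residence time τ = V/Q = 6.2e+08/3.108e+06 = 199.5 yr.

199 yr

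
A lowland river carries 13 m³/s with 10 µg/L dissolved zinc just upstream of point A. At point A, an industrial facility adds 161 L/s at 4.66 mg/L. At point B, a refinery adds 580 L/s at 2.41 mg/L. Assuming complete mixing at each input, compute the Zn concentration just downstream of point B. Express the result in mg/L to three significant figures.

0.166 mg/L

10 µg/L = 0.01 mg/L.
161 L/s = 0.161 m³/s.
After input A: C = (13·0.01 + 0.161·4.66) / 13.16 = 0.06688 mg/L.
580 L/s = 0.58 m³/s.
After input B: C = (13.16·0.06688 + 0.58·2.41) / 13.74 = 0.1658 mg/L.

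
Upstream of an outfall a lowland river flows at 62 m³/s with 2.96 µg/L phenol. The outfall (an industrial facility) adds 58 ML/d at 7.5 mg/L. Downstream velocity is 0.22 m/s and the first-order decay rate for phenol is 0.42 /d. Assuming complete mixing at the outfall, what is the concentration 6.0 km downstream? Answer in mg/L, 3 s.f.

58 ML/d = 0.6713 m³/s.
2.96 µg/L = 0.00296 mg/L.
After complete mixing, C₀ = (0.6713·7.5 + 62·0.00296) / 62.67 = 0.08326 mg/L.
Travel time t = 6000 m / 0.22 m/s = 2.727e+04 s = 0.3157 d.
C = 0.08326·exp(−0.42·0.3157) = 0.08326·0.8758 = 0.07293 mg/L.

0.0729 mg/L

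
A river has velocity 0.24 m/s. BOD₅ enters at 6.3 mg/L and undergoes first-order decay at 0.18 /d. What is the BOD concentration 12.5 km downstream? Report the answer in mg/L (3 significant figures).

Travel time t = 12.5 km / 0.24 m/s = 1.25e+04/0.24 = 5.208e+04 s = 0.6028 d.
First-order decay: C = 6.3·exp(−0.18·0.6028) = 6.3·0.8972 = 5.652 mg/L.

5.65 mg/L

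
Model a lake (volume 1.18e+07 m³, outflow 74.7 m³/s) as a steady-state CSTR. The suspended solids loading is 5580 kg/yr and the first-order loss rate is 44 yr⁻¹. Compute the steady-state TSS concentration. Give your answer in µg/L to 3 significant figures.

Outflow Q = 74.7 m³/s × 3.156e+07 s/yr = 2.357e+09 m³/yr.
Steady-state CSTR mass balance: W = Q·C + k·V·C, so C = W/(Q + kV).
Q + kV = 2.357e+09 + 44·1.18e+07 = 2.877e+09 m³/yr.
C = 5580/2.877e+09 = 1.94e-06 kg/m³ = 0.00194 mg/L = 1.94 µg/L.

1.94 µg/L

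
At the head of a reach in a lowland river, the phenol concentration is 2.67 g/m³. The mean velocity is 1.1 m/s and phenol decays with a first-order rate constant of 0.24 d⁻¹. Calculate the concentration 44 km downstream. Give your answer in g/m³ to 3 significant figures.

2.39 g/m³

Travel time t = 44 km / 1.1 m/s = 4.4e+04/1.1 = 4e+04 s = 0.463 d.
First-order decay: C = 2.67·exp(−0.24·0.463) = 2.67·0.8948 = 2.389 g/m³.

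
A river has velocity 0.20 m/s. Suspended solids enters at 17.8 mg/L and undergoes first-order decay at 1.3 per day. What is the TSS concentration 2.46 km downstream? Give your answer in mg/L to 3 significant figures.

14.8 mg/L

Travel time t = 2.46 km / 0.20 m/s = 2460/0.20 = 1.23e+04 s = 0.1424 d.
First-order decay: C = 17.8·exp(−1.3·0.1424) = 17.8·0.831 = 14.79 mg/L.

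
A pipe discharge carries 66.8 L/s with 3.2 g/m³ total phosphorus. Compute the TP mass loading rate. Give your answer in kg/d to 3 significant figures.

18.5 kg/d

66.8 L/s = 0.0668 m³/s.
Mass flux = Q·C = 0.0668 m³/s × 3.2 g/m³ = 0.2138 g/s.
= 0.2138 g/s × 86.4 = 18.47 kg/d.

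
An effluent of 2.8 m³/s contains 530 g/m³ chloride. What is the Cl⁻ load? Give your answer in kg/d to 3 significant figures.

Mass flux = Q·C = 2.8 m³/s × 530 g/m³ = 1484 g/s.
= 1484 g/s × 86.4 = 1.282e+05 kg/d.

128000 kg/d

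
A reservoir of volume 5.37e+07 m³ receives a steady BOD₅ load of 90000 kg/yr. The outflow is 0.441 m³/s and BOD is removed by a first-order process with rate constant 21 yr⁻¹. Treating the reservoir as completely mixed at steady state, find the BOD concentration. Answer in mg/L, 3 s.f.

0.0788 mg/L

Outflow Q = 0.441 m³/s × 3.156e+07 s/yr = 1.392e+07 m³/yr.
Steady-state CSTR mass balance: W = Q·C + k·V·C, so C = W/(Q + kV).
Q + kV = 1.392e+07 + 21·5.37e+07 = 1.142e+09 m³/yr.
C = 90000/1.142e+09 = 7.884e-05 kg/m³ = 0.07884 mg/L.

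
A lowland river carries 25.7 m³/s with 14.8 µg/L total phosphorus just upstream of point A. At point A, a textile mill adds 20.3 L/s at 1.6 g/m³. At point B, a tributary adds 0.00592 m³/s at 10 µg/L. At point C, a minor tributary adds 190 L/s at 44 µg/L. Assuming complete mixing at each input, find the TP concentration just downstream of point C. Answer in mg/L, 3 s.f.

0.0163 mg/L

14.8 µg/L = 0.0148 mg/L.
20.3 L/s = 0.0203 m³/s.
After input A: C = (25.7·0.0148 + 0.0203·1.6) / 25.72 = 0.01605 mg/L.
10 µg/L = 0.01 mg/L.
After input B: C = (25.72·0.01605 + 0.00592·0.01) / 25.73 = 0.01605 mg/L.
190 L/s = 0.19 m³/s.
44 µg/L = 0.044 mg/L.
After input C: C = (25.73·0.01605 + 0.19·0.044) / 25.92 = 0.01625 mg/L.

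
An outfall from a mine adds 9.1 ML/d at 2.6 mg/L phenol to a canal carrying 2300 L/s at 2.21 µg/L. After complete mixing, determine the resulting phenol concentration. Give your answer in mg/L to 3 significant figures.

9.1 ML/d = 0.1053 m³/s.
2300 L/s = 2.3 m³/s.
2.21 µg/L = 0.00221 mg/L.
Flow-weighted mixing gives C = (0.1053·2.6 + 2.3·0.00221) / (0.1053 + 2.3) = 0.2789/2.405 = 0.116 mg/L.

0.116 mg/L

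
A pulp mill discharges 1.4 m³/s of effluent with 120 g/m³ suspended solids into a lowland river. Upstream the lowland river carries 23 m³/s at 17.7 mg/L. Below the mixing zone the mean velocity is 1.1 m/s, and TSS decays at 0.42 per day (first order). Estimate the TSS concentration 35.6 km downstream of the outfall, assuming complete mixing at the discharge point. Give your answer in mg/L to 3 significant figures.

After complete mixing, C₀ = (1.4·120 + 23·17.7) / 24.4 = 23.57 mg/L.
Travel time t = 3.56e+04 m / 1.1 m/s = 3.236e+04 s = 0.3746 d.
C = 23.57·exp(−0.42·0.3746) = 23.57·0.8544 = 20.14 mg/L.

20.1 mg/L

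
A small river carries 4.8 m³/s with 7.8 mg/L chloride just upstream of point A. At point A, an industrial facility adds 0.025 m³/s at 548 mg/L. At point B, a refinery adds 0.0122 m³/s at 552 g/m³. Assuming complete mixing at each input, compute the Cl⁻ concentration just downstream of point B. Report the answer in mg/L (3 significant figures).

After input A: C = (4.8·7.8 + 0.025·548) / 4.825 = 10.6 mg/L.
After input B: C = (4.825·10.6 + 0.0122·552) / 4.837 = 11.96 mg/L.

12.0 mg/L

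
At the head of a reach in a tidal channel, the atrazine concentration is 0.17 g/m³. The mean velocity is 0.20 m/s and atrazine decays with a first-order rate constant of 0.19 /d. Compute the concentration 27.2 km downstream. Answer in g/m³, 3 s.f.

Travel time t = 27.2 km / 0.20 m/s = 2.72e+04/0.20 = 1.36e+05 s = 1.574 d.
First-order decay: C = 0.17·exp(−0.19·1.574) = 0.17·0.7415 = 0.1261 g/m³.

0.126 g/m³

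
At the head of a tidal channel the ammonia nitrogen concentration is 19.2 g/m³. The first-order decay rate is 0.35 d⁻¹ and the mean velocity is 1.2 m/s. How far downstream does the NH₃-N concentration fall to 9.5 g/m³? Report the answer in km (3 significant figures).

208 km

From C = C₀·e^(−kt), t = ln(C₀/C)/k = ln(19.2/9.5)/0.35 = 0.7036/0.35 = 2.01 d.
Distance = v·t = 1.2 m/s × 1.737e+05 s = 2.084e+05 m = 208.4 km.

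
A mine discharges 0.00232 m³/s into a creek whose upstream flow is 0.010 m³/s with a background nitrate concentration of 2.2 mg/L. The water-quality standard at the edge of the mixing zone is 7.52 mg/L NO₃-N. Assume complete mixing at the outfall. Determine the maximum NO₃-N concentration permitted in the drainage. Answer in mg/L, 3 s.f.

Mass balance: 7.52·0.01232 = 0.00232·Cₑ + 0.01·2.2.
Cₑ = (0.09265 − 0.022) / 0.00232 = 30.45 mg/L.

30.5 mg/L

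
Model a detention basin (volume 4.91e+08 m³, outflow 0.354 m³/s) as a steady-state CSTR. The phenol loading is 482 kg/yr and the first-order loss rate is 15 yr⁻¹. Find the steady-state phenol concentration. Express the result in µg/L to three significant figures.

Outflow Q = 0.354 m³/s × 3.156e+07 s/yr = 1.117e+07 m³/yr.
Steady-state CSTR mass balance: W = Q·C + k·V·C, so C = W/(Q + kV).
Q + kV = 1.117e+07 + 15·4.91e+08 = 7.376e+09 m³/yr.
C = 482/7.376e+09 = 6.535e-08 kg/m³ = 6.535e-05 mg/L = 0.06535 µg/L.

0.0653 µg/L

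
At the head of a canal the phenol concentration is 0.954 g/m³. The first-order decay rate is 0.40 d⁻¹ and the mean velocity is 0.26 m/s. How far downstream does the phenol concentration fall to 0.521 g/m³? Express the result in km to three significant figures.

34.0 km

From C = C₀·e^(−kt), t = ln(C₀/C)/k = ln(0.954/0.521)/0.40 = 0.6049/0.40 = 1.512 d.
Distance = v·t = 0.26 m/s × 1.307e+05 s = 3.397e+04 m = 33.97 km.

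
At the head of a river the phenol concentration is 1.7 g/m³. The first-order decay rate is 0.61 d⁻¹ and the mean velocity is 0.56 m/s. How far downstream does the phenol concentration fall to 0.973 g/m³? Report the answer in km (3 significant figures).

From C = C₀·e^(−kt), t = ln(C₀/C)/k = ln(1.7/0.973)/0.61 = 0.558/0.61 = 0.9148 d.
Distance = v·t = 0.56 m/s × 7.903e+04 s = 4.426e+04 m = 44.26 km.

44.3 km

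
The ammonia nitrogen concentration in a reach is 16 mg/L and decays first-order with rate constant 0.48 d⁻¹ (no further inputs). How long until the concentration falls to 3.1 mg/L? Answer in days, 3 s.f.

t = ln(C₀/C)/k = ln(16/3.1)/0.48 = 1.641/0.48 = 3.419 d.

3.42 d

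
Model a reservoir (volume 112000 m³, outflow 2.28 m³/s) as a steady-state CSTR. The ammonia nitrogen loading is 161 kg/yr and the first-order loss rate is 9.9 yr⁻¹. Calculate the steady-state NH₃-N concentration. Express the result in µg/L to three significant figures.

2.20 µg/L

Outflow Q = 2.28 m³/s × 3.156e+07 s/yr = 7.195e+07 m³/yr.
Steady-state CSTR mass balance: W = Q·C + k·V·C, so C = W/(Q + kV).
Q + kV = 7.195e+07 + 9.9·112000 = 7.306e+07 m³/yr.
C = 161/7.306e+07 = 2.204e-06 kg/m³ = 0.002204 mg/L = 2.204 µg/L.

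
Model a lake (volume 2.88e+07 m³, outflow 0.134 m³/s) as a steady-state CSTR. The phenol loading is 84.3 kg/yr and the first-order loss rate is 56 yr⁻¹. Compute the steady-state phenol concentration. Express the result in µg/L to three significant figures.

0.0521 µg/L

Outflow Q = 0.134 m³/s × 3.156e+07 s/yr = 4.229e+06 m³/yr.
Steady-state CSTR mass balance: W = Q·C + k·V·C, so C = W/(Q + kV).
Q + kV = 4.229e+06 + 56·2.88e+07 = 1.617e+09 m³/yr.
C = 84.3/1.617e+09 = 5.213e-08 kg/m³ = 5.213e-05 mg/L = 0.05213 µg/L.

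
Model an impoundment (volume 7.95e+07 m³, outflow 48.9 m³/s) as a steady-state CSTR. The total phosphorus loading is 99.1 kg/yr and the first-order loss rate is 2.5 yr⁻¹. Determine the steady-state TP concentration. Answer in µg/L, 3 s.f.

Outflow Q = 48.9 m³/s × 3.156e+07 s/yr = 1.543e+09 m³/yr.
Steady-state CSTR mass balance: W = Q·C + k·V·C, so C = W/(Q + kV).
Q + kV = 1.543e+09 + 2.5·7.95e+07 = 1.742e+09 m³/yr.
C = 99.1/1.742e+09 = 5.689e-08 kg/m³ = 5.689e-05 mg/L = 0.05689 µg/L.

0.0569 µg/L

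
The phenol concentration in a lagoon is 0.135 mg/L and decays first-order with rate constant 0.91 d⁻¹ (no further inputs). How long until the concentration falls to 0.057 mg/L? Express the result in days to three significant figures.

0.947 d

t = ln(C₀/C)/k = ln(0.135/0.057)/0.91 = 0.8622/0.91 = 0.9475 d.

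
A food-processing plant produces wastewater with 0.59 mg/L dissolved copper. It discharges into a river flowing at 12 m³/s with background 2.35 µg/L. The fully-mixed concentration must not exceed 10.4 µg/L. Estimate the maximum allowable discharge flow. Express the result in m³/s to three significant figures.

2.35 µg/L = 0.00235 mg/L.
10.4 µg/L = 0.0104 mg/L.
Mass balance at complete mixing: C_std·(Q_w + Q_r) = Q_w·C_e + Q_r·C_b.
Rearranging, Q_w = Q_r·(C_std − C_b)/(C_e − C_std) = 12·(0.0104 − 0.00235) / (0.59 − 0.0104) = 0.1667 m³/s.

0.167 m³/s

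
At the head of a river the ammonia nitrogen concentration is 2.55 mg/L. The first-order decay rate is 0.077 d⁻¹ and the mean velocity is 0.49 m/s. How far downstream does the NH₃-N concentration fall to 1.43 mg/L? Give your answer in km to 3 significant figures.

From C = C₀·e^(−kt), t = ln(C₀/C)/k = ln(2.55/1.43)/0.077 = 0.5784/0.077 = 7.512 d.
Distance = v·t = 0.49 m/s × 6.49e+05 s = 3.18e+05 m = 318 km.

318 km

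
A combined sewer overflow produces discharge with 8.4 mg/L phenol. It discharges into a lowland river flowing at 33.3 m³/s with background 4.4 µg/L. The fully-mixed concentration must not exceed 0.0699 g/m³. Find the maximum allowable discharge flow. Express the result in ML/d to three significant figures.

4.4 µg/L = 0.0044 mg/L.
Mass balance at complete mixing: C_std·(Q_w + Q_r) = Q_w·C_e + Q_r·C_b.
Rearranging, Q_w = Q_r·(C_std − C_b)/(C_e − C_std) = 33.3·(0.0699 − 0.0044) / (8.4 − 0.0699) = 0.2618 m³/s.
= 22.62 ML/d.

22.6 ML/d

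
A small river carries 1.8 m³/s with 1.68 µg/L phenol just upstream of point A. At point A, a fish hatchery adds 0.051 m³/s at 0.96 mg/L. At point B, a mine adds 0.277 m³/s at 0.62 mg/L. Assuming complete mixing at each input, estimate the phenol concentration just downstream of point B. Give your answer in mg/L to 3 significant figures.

1.68 µg/L = 0.00168 mg/L.
After input A: C = (1.8·0.00168 + 0.051·0.96) / 1.851 = 0.02808 mg/L.
After input B: C = (1.851·0.02808 + 0.277·0.62) / 2.128 = 0.1051 mg/L.

0.105 mg/L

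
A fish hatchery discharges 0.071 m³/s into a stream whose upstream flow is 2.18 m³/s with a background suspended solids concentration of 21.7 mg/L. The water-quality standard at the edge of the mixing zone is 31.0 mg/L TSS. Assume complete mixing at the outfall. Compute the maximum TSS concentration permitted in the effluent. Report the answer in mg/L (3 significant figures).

317 mg/L

Mass balance: 31·2.251 = 0.071·Cₑ + 2.18·21.7.
Cₑ = (69.78 − 47.31) / 0.071 = 316.5 mg/L.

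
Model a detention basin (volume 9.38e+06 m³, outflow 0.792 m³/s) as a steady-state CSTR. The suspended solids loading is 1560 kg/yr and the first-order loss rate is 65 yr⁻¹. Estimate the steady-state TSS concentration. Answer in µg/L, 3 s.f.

Outflow Q = 0.792 m³/s × 3.156e+07 s/yr = 2.499e+07 m³/yr.
Steady-state CSTR mass balance: W = Q·C + k·V·C, so C = W/(Q + kV).
Q + kV = 2.499e+07 + 65·9.38e+06 = 6.347e+08 m³/yr.
C = 1560/6.347e+08 = 2.458e-06 kg/m³ = 0.002458 mg/L = 2.458 µg/L.

2.46 µg/L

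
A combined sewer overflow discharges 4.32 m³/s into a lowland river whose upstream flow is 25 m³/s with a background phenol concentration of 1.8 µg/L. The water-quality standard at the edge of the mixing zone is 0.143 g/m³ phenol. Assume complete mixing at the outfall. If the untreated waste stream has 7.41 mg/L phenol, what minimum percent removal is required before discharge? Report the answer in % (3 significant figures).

87.0 %

1.8 µg/L = 0.0018 mg/L.
Mass balance: 0.143·29.32 = 4.32·Cₑ + 25·0.0018.
Cₑ = (4.193 − 0.045) / 4.32 = 0.9601 mg/L.
Required removal = 1 − 0.9601/7.41 = 87.04 %.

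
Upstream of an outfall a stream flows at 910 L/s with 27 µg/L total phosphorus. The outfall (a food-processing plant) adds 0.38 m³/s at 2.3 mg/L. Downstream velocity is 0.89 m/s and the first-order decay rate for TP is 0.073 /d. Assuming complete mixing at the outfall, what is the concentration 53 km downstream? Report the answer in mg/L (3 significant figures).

910 L/s = 0.91 m³/s.
27 µg/L = 0.027 mg/L.
After complete mixing, C₀ = (0.38·2.3 + 0.91·0.027) / 1.29 = 0.6966 mg/L.
Travel time t = 5.3e+04 m / 0.89 m/s = 5.955e+04 s = 0.6892 d.
C = 0.6966·exp(−0.073·0.6892) = 0.6966·0.9509 = 0.6624 mg/L.

0.662 mg/L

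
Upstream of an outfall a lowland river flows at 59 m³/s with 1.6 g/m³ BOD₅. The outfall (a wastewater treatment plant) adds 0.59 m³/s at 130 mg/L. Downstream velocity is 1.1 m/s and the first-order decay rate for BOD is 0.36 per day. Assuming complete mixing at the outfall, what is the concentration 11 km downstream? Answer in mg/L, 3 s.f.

2.75 mg/L

After complete mixing, C₀ = (0.59·130 + 59·1.6) / 59.59 = 2.871 mg/L.
Travel time t = 1.1e+04 m / 1.1 m/s = 1e+04 s = 0.1157 d.
C = 2.871·exp(−0.36·0.1157) = 2.871·0.9592 = 2.754 mg/L.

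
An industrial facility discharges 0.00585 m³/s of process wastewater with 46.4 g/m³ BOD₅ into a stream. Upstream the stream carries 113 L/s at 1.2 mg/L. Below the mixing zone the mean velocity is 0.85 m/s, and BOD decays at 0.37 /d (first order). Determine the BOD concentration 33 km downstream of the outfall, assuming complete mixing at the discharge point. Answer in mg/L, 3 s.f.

113 L/s = 0.113 m³/s.
After complete mixing, C₀ = (0.00585·46.4 + 0.113·1.2) / 0.1188 = 3.425 mg/L.
Travel time t = 3.3e+04 m / 0.85 m/s = 3.882e+04 s = 0.4493 d.
C = 3.425·exp(−0.37·0.4493) = 3.425·0.8468 = 2.9 mg/L.

2.90 mg/L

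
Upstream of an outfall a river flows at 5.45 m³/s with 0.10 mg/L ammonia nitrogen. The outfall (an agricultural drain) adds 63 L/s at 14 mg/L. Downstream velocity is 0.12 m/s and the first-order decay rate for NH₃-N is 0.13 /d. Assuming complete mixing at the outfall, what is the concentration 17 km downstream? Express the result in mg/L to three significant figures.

0.209 mg/L

63 L/s = 0.063 m³/s.
After complete mixing, C₀ = (0.063·14 + 5.45·0.1) / 5.513 = 0.2588 mg/L.
Travel time t = 1.7e+04 m / 0.12 m/s = 1.417e+05 s = 1.64 d.
C = 0.2588·exp(−0.13·1.64) = 0.2588·0.808 = 0.2092 mg/L.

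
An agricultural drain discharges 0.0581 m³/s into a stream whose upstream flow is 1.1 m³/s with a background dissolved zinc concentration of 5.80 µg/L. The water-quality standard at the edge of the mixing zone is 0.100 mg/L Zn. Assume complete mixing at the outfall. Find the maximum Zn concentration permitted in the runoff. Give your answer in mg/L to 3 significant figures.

1.88 mg/L

5.80 µg/L = 0.0058 mg/L.
Mass balance: 0.1·1.158 = 0.0581·Cₑ + 1.1·0.0058.
Cₑ = (0.1158 − 0.00638) / 0.0581 = 1.883 mg/L.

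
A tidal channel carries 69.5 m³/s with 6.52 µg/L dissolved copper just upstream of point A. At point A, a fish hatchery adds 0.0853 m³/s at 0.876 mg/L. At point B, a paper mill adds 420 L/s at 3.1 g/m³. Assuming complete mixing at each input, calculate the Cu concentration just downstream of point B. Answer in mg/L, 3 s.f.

6.52 µg/L = 0.00652 mg/L.
After input A: C = (69.5·0.00652 + 0.0853·0.876) / 69.59 = 0.007586 mg/L.
420 L/s = 0.42 m³/s.
After input B: C = (69.59·0.007586 + 0.42·3.1) / 70.01 = 0.02614 mg/L.

0.0261 mg/L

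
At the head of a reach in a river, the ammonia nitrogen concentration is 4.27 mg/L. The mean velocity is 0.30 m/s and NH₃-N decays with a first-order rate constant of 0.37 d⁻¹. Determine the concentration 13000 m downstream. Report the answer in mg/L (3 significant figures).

Travel time t = 13000 m / 0.30 m/s = 1.3e+04/0.30 = 4.333e+04 s = 0.5015 d.
First-order decay: C = 4.27·exp(−0.37·0.5015) = 4.27·0.8306 = 3.547 mg/L.

3.55 mg/L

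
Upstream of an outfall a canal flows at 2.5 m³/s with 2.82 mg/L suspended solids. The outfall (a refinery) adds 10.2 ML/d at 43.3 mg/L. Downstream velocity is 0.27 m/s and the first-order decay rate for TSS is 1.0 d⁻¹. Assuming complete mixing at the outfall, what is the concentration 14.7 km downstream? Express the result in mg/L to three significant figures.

10.2 ML/d = 0.1181 m³/s.
After complete mixing, C₀ = (0.1181·43.3 + 2.5·2.82) / 2.618 = 4.645 mg/L.
Travel time t = 1.47e+04 m / 0.27 m/s = 5.444e+04 s = 0.6301 d.
C = 4.645·exp(−1.0·0.6301) = 4.645·0.5325 = 2.474 mg/L.

2.47 mg/L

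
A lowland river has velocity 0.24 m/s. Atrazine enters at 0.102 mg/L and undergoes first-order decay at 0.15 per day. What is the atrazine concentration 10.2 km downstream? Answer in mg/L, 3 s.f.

Travel time t = 10.2 km / 0.24 m/s = 1.02e+04/0.24 = 4.25e+04 s = 0.4919 d.
First-order decay: C = 0.102·exp(−0.15·0.4919) = 0.102·0.9289 = 0.09474 mg/L.

0.0947 mg/L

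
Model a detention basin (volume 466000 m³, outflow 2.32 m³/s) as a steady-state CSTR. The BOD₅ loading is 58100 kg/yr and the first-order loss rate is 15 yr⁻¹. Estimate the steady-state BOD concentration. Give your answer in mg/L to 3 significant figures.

Outflow Q = 2.32 m³/s × 3.156e+07 s/yr = 7.321e+07 m³/yr.
Steady-state CSTR mass balance: W = Q·C + k·V·C, so C = W/(Q + kV).
Q + kV = 7.321e+07 + 15·466000 = 8.02e+07 m³/yr.
C = 58100/8.02e+07 = 0.0007244 kg/m³ = 0.7244 mg/L.

0.724 mg/L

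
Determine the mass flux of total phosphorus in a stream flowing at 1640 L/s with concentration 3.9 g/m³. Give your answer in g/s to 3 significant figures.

6.40 g/s

1640 L/s = 1.64 m³/s.
Mass flux = Q·C = 1.64 m³/s × 3.9 g/m³ = 6.396 g/s.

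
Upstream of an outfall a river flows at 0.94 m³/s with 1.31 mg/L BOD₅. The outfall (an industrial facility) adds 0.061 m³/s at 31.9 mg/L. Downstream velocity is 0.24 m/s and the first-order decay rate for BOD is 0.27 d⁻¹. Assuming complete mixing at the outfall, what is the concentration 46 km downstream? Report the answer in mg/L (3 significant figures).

1.74 mg/L

After complete mixing, C₀ = (0.061·31.9 + 0.94·1.31) / 1.001 = 3.174 mg/L.
Travel time t = 4.6e+04 m / 0.24 m/s = 1.917e+05 s = 2.218 d.
C = 3.174·exp(−0.27·2.218) = 3.174·0.5494 = 1.744 mg/L.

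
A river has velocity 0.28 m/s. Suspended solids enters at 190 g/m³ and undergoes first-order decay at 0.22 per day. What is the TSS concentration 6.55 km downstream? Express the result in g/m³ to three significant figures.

Travel time t = 6.55 km / 0.28 m/s = 6550/0.28 = 2.339e+04 s = 0.2708 d.
First-order decay: C = 190·exp(−0.22·0.2708) = 190·0.9422 = 179 g/m³.

179 g/m³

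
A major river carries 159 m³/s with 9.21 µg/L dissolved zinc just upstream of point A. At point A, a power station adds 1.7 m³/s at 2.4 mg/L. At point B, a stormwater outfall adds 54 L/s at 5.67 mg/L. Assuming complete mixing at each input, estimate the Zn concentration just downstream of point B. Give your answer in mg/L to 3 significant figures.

9.21 µg/L = 0.00921 mg/L.
After input A: C = (159·0.00921 + 1.7·2.4) / 160.7 = 0.0345 mg/L.
54 L/s = 0.054 m³/s.
After input B: C = (160.7·0.0345 + 0.054·5.67) / 160.8 = 0.03639 mg/L.

0.0364 mg/L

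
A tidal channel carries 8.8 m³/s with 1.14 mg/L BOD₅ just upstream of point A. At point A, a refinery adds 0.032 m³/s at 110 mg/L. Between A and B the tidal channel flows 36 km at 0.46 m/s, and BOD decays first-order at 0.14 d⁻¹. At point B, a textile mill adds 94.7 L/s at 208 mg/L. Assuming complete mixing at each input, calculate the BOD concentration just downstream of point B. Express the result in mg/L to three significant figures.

3.54 mg/L

After input A: C = (8.8·1.14 + 0.032·110) / 8.832 = 1.534 mg/L.
Over the 36 km reach to input B (t = 7.826e+04 s = 0.9058 d), decay gives C = 1.534·exp(−0.14·0.9058) = 1.352 mg/L.
94.7 L/s = 0.0947 m³/s.
After input B: C = (8.832·1.352 + 0.0947·208) / 8.927 = 3.544 mg/L.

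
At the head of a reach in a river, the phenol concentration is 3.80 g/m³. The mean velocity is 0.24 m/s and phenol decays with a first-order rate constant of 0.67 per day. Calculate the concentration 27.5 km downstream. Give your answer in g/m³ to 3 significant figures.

1.56 g/m³

Travel time t = 27.5 km / 0.24 m/s = 2.75e+04/0.24 = 1.146e+05 s = 1.326 d.
First-order decay: C = 3.80·exp(−0.67·1.326) = 3.80·0.4113 = 1.563 g/m³.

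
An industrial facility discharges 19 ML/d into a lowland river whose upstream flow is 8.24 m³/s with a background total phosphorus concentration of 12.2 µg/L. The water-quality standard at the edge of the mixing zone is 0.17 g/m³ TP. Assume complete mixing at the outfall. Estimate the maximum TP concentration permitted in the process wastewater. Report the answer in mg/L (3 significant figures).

19 ML/d = 0.2199 m³/s.
12.2 µg/L = 0.0122 mg/L.
Mass balance: 0.17·8.46 = 0.2199·Cₑ + 8.24·0.0122.
Cₑ = (1.438 − 0.1005) / 0.2199 = 6.083 mg/L.

6.08 mg/L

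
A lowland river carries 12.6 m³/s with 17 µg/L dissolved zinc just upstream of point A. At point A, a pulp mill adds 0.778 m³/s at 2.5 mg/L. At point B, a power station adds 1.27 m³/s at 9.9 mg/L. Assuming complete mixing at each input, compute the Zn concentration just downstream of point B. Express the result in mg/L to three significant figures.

17 µg/L = 0.017 mg/L.
After input A: C = (12.6·0.017 + 0.778·2.5) / 13.38 = 0.1614 mg/L.
After input B: C = (13.38·0.1614 + 1.27·9.9) / 14.65 = 1.006 mg/L.

1.01 mg/L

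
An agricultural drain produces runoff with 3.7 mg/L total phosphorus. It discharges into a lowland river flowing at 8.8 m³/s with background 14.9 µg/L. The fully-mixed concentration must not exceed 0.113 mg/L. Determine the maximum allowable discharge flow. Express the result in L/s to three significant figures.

241 L/s

14.9 µg/L = 0.0149 mg/L.
Mass balance at complete mixing: C_std·(Q_w + Q_r) = Q_w·C_e + Q_r·C_b.
Rearranging, Q_w = Q_r·(C_std − C_b)/(C_e − C_std) = 8.8·(0.113 − 0.0149) / (3.7 − 0.113) = 0.2407 m³/s.
= 240.7 L/s.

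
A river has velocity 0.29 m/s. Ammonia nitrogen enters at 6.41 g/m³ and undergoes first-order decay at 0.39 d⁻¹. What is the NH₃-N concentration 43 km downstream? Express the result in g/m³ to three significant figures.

Travel time t = 43 km / 0.29 m/s = 4.3e+04/0.29 = 1.483e+05 s = 1.716 d.
First-order decay: C = 6.41·exp(−0.39·1.716) = 6.41·0.5121 = 3.282 g/m³.

3.28 g/m³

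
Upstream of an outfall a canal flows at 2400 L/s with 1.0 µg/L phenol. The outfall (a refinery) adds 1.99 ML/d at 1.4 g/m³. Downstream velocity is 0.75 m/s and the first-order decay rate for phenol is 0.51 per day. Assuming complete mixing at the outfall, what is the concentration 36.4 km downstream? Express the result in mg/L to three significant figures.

1.99 ML/d = 0.02303 m³/s.
2400 L/s = 2.4 m³/s.
1.0 µg/L = 0.001 mg/L.
After complete mixing, C₀ = (0.02303·1.4 + 2.4·0.001) / 2.423 = 0.0143 mg/L.
Travel time t = 3.64e+04 m / 0.75 m/s = 4.853e+04 s = 0.5617 d.
C = 0.0143·exp(−0.51·0.5617) = 0.0143·0.7509 = 0.01074 mg/L.

0.0107 mg/L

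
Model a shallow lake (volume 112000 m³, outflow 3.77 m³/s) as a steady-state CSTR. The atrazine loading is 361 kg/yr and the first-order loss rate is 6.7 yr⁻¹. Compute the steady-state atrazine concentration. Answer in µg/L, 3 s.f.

3.02 µg/L

Outflow Q = 3.77 m³/s × 3.156e+07 s/yr = 1.19e+08 m³/yr.
Steady-state CSTR mass balance: W = Q·C + k·V·C, so C = W/(Q + kV).
Q + kV = 1.19e+08 + 6.7·112000 = 1.197e+08 m³/yr.
C = 361/1.197e+08 = 3.015e-06 kg/m³ = 0.003015 mg/L = 3.015 µg/L.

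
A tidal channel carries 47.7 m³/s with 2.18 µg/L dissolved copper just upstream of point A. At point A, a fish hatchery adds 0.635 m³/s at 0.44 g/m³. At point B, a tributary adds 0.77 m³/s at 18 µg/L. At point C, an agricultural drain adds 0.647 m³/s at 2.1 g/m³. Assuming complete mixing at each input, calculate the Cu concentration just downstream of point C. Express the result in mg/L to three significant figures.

2.18 µg/L = 0.00218 mg/L.
After input A: C = (47.7·0.00218 + 0.635·0.44) / 48.34 = 0.007932 mg/L.
18 µg/L = 0.018 mg/L.
After input B: C = (48.34·0.007932 + 0.77·0.018) / 49.11 = 0.00809 mg/L.
After input C: C = (49.11·0.00809 + 0.647·2.1) / 49.75 = 0.03529 mg/L.

0.0353 mg/L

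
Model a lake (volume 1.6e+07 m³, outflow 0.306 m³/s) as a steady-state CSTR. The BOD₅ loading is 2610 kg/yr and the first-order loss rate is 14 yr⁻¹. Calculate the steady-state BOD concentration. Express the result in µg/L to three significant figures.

Outflow Q = 0.306 m³/s × 3.156e+07 s/yr = 9.657e+06 m³/yr.
Steady-state CSTR mass balance: W = Q·C + k·V·C, so C = W/(Q + kV).
Q + kV = 9.657e+06 + 14·1.6e+07 = 2.337e+08 m³/yr.
C = 2610/2.337e+08 = 1.117e-05 kg/m³ = 0.01117 mg/L = 11.17 µg/L.

11.2 µg/L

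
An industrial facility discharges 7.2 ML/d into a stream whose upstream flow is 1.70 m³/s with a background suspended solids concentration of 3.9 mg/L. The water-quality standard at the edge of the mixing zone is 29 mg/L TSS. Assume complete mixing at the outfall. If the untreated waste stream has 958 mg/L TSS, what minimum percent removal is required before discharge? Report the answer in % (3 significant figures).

7.2 ML/d = 0.08333 m³/s.
Mass balance: 29·1.783 = 0.08333·Cₑ + 1.7·3.9.
Cₑ = (51.72 − 6.63) / 0.08333 = 541 mg/L.
Required removal = 1 − 541/958 = 43.52 %.

43.5 %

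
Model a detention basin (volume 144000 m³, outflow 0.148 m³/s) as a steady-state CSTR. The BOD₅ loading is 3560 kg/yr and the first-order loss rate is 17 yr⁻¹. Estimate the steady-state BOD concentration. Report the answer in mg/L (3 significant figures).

Outflow Q = 0.148 m³/s × 3.156e+07 s/yr = 4.671e+06 m³/yr.
Steady-state CSTR mass balance: W = Q·C + k·V·C, so C = W/(Q + kV).
Q + kV = 4.671e+06 + 17·144000 = 7.119e+06 m³/yr.
C = 3560/7.119e+06 = 0.0005001 kg/m³ = 0.5001 mg/L.

0.500 mg/L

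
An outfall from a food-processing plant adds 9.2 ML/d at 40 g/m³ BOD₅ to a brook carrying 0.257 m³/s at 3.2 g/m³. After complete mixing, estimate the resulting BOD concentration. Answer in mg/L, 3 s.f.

14.0 mg/L

9.2 ML/d = 0.1065 m³/s.
By mass balance at complete mixing, C = (0.1065·40 + 0.257·3.2) / (0.1065 + 0.257) = 5.082/0.3635 = 13.98 mg/L.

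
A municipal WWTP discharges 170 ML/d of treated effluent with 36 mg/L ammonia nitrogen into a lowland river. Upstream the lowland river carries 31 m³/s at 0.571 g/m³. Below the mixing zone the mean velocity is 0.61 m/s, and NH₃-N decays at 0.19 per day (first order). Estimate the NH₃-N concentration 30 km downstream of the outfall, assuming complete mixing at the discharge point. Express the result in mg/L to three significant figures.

2.41 mg/L

170 ML/d = 1.968 m³/s.
After complete mixing, C₀ = (1.968·36 + 31·0.571) / 32.97 = 2.685 mg/L.
Travel time t = 3e+04 m / 0.61 m/s = 4.918e+04 s = 0.5692 d.
C = 2.685·exp(−0.19·0.5692) = 2.685·0.8975 = 2.41 mg/L.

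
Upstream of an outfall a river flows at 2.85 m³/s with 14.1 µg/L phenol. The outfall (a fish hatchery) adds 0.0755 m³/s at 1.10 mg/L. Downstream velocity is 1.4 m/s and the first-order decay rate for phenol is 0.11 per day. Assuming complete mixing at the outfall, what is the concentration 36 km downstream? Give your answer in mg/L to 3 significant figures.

14.1 µg/L = 0.0141 mg/L.
After complete mixing, C₀ = (0.0755·1.1 + 2.85·0.0141) / 2.925 = 0.04212 mg/L.
Travel time t = 3.6e+04 m / 1.4 m/s = 2.571e+04 s = 0.2976 d.
C = 0.04212·exp(−0.11·0.2976) = 0.04212·0.9678 = 0.04077 mg/L.

0.0408 mg/L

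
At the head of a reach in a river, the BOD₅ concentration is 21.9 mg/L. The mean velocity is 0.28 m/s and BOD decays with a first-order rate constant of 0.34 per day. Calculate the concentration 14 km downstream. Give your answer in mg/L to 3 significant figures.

Travel time t = 14 km / 0.28 m/s = 1.4e+04/0.28 = 5e+04 s = 0.5787 d.
First-order decay: C = 21.9·exp(−0.34·0.5787) = 21.9·0.8214 = 17.99 mg/L.

18.0 mg/L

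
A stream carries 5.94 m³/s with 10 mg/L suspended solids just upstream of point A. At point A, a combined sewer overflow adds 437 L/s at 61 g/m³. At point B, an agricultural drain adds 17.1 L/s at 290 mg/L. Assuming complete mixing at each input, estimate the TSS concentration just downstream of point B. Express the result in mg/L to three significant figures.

14.2 mg/L

437 L/s = 0.437 m³/s.
After input A: C = (5.94·10 + 0.437·61) / 6.377 = 13.49 mg/L.
17.1 L/s = 0.0171 m³/s.
After input B: C = (6.377·13.49 + 0.0171·290) / 6.394 = 14.23 mg/L.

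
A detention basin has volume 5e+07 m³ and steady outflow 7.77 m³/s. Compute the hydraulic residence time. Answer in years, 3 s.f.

Q = 7.77 m³/s × 3.156e+07 s/yr = 2.452e+08 m³/yr.
Hydraulic residence time τ = V/Q = 5e+07/2.452e+08 = 0.2039 yr.

0.204 yr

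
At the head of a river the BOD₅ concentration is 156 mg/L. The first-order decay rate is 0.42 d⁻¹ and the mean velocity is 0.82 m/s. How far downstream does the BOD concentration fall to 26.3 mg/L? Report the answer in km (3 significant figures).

300 km

From C = C₀·e^(−kt), t = ln(C₀/C)/k = ln(156/26.3)/0.42 = 1.78/0.42 = 4.239 d.
Distance = v·t = 0.82 m/s × 3.662e+05 s = 3.003e+05 m = 300.3 km.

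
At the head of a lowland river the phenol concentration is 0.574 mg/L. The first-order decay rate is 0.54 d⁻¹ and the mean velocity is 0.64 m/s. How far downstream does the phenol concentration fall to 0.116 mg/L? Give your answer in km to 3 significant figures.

From C = C₀·e^(−kt), t = ln(C₀/C)/k = ln(0.574/0.116)/0.54 = 1.599/0.54 = 2.961 d.
Distance = v·t = 0.64 m/s × 2.558e+05 s = 1.637e+05 m = 163.7 km.

164 km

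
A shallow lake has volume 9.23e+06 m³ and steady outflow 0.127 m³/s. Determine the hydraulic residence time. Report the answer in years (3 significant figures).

2.30 yr

Q = 0.127 m³/s × 3.156e+07 s/yr = 4.008e+06 m³/yr.
Hydraulic residence time τ = V/Q = 9.23e+06/4.008e+06 = 2.303 yr.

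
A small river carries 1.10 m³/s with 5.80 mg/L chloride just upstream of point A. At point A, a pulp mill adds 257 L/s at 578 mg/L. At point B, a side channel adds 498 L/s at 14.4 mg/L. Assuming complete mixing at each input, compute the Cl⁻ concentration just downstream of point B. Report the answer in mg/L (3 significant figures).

87.4 mg/L

257 L/s = 0.257 m³/s.
After input A: C = (1.1·5.8 + 0.257·578) / 1.357 = 114.2 mg/L.
498 L/s = 0.498 m³/s.
After input B: C = (1.357·114.2 + 0.498·14.4) / 1.855 = 87.38 mg/L.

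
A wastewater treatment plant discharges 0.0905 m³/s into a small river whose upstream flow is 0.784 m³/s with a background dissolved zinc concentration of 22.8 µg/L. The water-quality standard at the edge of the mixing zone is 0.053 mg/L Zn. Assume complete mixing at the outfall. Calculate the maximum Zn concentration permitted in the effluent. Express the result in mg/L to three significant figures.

22.8 µg/L = 0.0228 mg/L.
Mass balance: 0.053·0.8745 = 0.0905·Cₑ + 0.784·0.0228.
Cₑ = (0.04635 − 0.01788) / 0.0905 = 0.3146 mg/L.

0.315 mg/L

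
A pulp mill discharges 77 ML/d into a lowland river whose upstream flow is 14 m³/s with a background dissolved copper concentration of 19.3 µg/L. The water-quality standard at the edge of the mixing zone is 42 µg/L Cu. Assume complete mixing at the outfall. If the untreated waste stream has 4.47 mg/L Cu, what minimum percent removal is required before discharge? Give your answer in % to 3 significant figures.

77 ML/d = 0.8912 m³/s.
19.3 µg/L = 0.0193 mg/L.
42 µg/L = 0.042 mg/L.
Mass balance: 0.042·14.89 = 0.8912·Cₑ + 14·0.0193.
Cₑ = (0.6254 − 0.2702) / 0.8912 = 0.3986 mg/L.
Required removal = 1 − 0.3986/4.47 = 91.08 %.

91.1 %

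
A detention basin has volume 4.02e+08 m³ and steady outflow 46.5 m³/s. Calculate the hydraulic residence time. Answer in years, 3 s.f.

Q = 46.5 m³/s × 3.156e+07 s/yr = 1.467e+09 m³/yr.
Hydraulic residence time τ = V/Q = 4.02e+08/1.467e+09 = 0.2739 yr.

0.274 yr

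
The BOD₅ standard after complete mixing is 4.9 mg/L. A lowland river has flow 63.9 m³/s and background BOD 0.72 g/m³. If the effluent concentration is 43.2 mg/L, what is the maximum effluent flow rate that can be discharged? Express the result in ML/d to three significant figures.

Mass balance at complete mixing: C_std·(Q_w + Q_r) = Q_w·C_e + Q_r·C_b.
Rearranging, Q_w = Q_r·(C_std − C_b)/(C_e − C_std) = 63.9·(4.9 − 0.72) / (43.2 − 4.9) = 6.974 m³/s.
= 602.5 ML/d.

603 ML/d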